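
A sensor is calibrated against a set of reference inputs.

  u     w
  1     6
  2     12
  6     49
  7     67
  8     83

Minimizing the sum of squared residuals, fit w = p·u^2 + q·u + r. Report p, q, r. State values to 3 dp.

p = 1.100, q = 1.043, r = 4.509

The normal equations are: 7810·p + 1080·q + 154·r = 10413;  1080·p + 154·q + 24·r = 1457;  154·p + 24·q + 5·r = 217.
Solving the 3×3 system (Gaussian elimination) gives p = 7831/7118, q = 7423/7118, r = 16048/3559.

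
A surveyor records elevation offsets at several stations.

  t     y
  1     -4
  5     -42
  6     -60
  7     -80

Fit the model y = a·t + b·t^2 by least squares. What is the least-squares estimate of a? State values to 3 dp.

a = -1.458

From the data, Σt·t = 111, Σt·t^2 = 685, Σt^2·t^2 = 4323.
For Mᵀy: Σt·y = -1134, Σt^2·y = -7134.
Normal equations: [[111, 685]; [685, 4323]]·[a, b]ᵀ = [-1134, -7134]ᵀ.
Eliminating b: 4323·(row 1) − 685·(row 2) gives 10628·a = 4323·(-1134) − 685·(-7134) = -15492, so a = -3873/2657.
Then b = ((-7134) − 685·(-3873/2657))/4323 = -3771/2657.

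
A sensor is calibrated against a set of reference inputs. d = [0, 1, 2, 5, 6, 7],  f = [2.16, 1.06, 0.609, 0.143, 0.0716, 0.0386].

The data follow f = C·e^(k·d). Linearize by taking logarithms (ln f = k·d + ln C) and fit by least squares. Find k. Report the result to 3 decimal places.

Let Y = ln f. Fitting Y = k·d + ln C by least squares:
Σd = 21.0000, Σ(d)² = 115.0000, Σln f = -7.5036, Σd·ln f = -49.2596.
Equations: 115.0000·k + 21.0000·ln C = -49.2596;  21.0000·k + 6·ln C = -7.5036.
Solving (det = 249.0000): k = -0.55414, ln C = 0.68889.

k = -0.554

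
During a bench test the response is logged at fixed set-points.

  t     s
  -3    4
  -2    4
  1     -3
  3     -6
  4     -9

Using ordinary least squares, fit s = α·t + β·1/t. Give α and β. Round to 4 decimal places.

Normal-equation sums: Σt·t = 39, Σt·1/t = 5, Σ1/t·1/t = 221/144.
And Σt·s = -77, Σ1/t·s = -127/12.
MᵀM·[α, β]ᵀ = Mᵀs becomes [[39, 5]; [5, 221/144]]·[α, β]ᵀ = [-77, -127/12]ᵀ.
Determinant 39·(221/144) − 5² = 1673/48.
α = ((-77)·(221/144) − 5·(-127/12))/(1673/48) = -9397/5019; β = (39·(-127/12) − 5·(-77))/(1673/48) = -1332/1673.

α = -1.8723, β = -0.7962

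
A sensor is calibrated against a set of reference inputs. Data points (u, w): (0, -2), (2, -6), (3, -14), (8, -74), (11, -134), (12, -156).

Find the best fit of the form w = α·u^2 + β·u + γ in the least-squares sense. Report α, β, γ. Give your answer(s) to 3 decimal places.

α = -0.979, β = -1.221, γ = -1.175

Normal-equation sums: Σu^2·u^2 = 39570, Σu^2·u = 3606, Σu^2 = 342, Σu·u = 342, Σu = 36, Σ1 = 6.
And Σu^2·w = -43564, Σu·w = -3992, Σw = -386.
So AᵀA·[α, β, γ]ᵀ = Aᵀw: [[39570, 3606, 342]; [3606, 342, 36]; [342, 36, 6]]·[α, β, γ]ᵀ = [-43564, -3992, -386]ᵀ.
Row-reducing yields α = -191/195, β = -1667/1365, γ = -1604/1365.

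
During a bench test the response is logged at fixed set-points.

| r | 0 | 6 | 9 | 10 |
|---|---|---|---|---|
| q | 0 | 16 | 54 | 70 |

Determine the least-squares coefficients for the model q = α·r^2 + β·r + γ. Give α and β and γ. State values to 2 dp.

The normal system XᵀX·[α, β, γ]ᵀ = Xᵀq is [[17857, 1945, 217]; [1945, 217, 25]; [217, 25, 4]]·[α, β, γ]ᵀ = [11950, 1282, 140]ᵀ.
Solving the 3×3 system (Gaussian elimination) gives α = 8315/7674, β = -29171/7674, γ = -30/1279.

α = 1.08, β = -3.80, γ = -0.02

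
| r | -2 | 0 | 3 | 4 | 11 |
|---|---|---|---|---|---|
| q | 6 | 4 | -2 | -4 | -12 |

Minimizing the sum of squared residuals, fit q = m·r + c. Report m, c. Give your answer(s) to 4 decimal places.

Entries of MᵀM: Σr·r = 150, Σr = 16, Σ1 = 5.
Moment sums: Σr·q = -166, Σq = -8.
Eliminating c: 5·(row 1) − 16·(row 2) gives 494·m = 5·(-166) − 16·(-8) = -702, so m = -27/19.
Then c = ((-8) − 16·(-27/19))/5 = 56/19.

m = -1.4211, c = 2.9474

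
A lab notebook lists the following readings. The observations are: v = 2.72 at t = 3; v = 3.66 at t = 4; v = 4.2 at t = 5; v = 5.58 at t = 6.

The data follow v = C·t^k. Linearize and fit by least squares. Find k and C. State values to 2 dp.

Linearized form: ln v = k·ln t + ln C. From the 4 transformed points,
AᵀA = [[8.9295, 5.8861]; [5.8861, 4]], rhs = [8.2880, 5.4524]ᵀ  (here Σln t = 5.8861, Σ(ln t)² = 8.9295, Σln v = 5.4524, Σln t·ln v = 8.2880).
Δ = 8.9295·4 − (5.8861)² = 1.0716; k = (8.2880·4 − 5.8861·5.4524)/1.0716 = 0.98815, ln C = (8.9295·5.4524 − 5.8861·8.2880)/1.0716 = -0.09099, so C = exp(-0.09099) = 0.91303.

k = 0.99, C = 0.91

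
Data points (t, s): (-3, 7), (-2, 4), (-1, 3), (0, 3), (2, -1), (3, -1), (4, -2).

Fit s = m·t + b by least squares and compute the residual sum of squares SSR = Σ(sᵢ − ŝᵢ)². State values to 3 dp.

Sums needed: Σt·t = 43, Σt = 3, Σ1 = 7.
And Σt·s = -45, Σs = 13.
So XᵀX·[m, b]ᵀ = Xᵀs: [[43, 3]; [3, 7]]·[m, b]ᵀ = [-45, 13]ᵀ.
Eliminating b: 7·(row 1) − 3·(row 2) gives 292·m = 7·(-45) − 3·13 = -354, so m = -177/146.
Then b = (13 − 3·(-177/146))/7 = 347/146.
Residuals: 72/73, -117/146, -43/73, 91/146, -139/146, 19/73, 69/146; SSR = 259/73.

SSR = 3.548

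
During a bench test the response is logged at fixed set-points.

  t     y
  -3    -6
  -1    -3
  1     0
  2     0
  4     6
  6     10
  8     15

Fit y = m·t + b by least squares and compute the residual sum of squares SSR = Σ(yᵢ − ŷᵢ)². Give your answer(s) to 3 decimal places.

SSR = 8.740

Entries of MᵀM: Σt·t = 131, Σt = 17, Σ1 = 7.
Moment sums: Σt·y = 225, Σy = 22.
Determinant 131·7 − 17² = 628.
m = (225·7 − 17·22)/628 = 1201/628; b = (131·22 − 17·225)/628 = -943/628.
Residuals: 389/314, 65/157, -129/314, -1459/628, -93/628, 17/628, 755/628; SSR = 5489/628.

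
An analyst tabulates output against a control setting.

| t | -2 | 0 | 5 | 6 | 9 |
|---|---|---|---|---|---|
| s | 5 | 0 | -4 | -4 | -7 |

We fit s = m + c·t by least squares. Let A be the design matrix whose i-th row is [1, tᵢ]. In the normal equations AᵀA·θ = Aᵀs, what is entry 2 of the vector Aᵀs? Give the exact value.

Entry 2 ↔ basis t, so (Aᵀs)_{2} = Σᵢ (t)·sᵢ = (-2)·(5) + (0)·(0) + (5)·(-4) + (6)·(-4) + (9)·(-7) = -117.

-117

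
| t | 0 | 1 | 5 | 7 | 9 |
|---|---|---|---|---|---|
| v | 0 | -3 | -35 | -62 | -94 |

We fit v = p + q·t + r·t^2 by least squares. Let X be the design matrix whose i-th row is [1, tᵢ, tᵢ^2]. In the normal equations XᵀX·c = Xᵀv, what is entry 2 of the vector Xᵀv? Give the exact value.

Entry 2 ↔ basis t, so (Xᵀv)_{2} = Σᵢ (t)·vᵢ = (0)·(0) + (1)·(-3) + (5)·(-35) + (7)·(-62) + (9)·(-94) = -1458.

-1458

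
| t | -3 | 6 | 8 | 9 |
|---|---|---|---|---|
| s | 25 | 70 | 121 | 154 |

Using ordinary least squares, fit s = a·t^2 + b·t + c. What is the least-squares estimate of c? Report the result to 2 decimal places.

With design matrix A, AᵀA = [[12034, 1430, 190]; [1430, 190, 20]; [190, 20, 4]] and Aᵀs = [22963, 2699, 370]ᵀ.
Inverting the 3×3 Gram matrix, [a, b, c]ᵀ = [860/449, -3511/4490, 2438/449]ᵀ.

c = 5.43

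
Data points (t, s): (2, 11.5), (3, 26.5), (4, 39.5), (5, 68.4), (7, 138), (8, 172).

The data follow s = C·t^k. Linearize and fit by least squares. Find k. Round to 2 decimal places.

Taking logs, ln s = k·ln t + ln C, so regress ln s on ln t.
XᵀX = [[14.3101, 8.8128]; [8.8128, 6]], rhs = [37.4820, 23.6959]ᵀ  (here Σln t = 8.8128, Σ(ln t)² = 14.3101, Σln s = 23.6959, Σln t·ln s = 37.4820).
Slope k = (n·Σln t·ln s − Σln t·Σln s)/(n·Σ(ln t)² − (Σln t)²) = (6·37.4820 − 8.8128·23.6959)/8.1947 = 1.96028; ln C = (Σln s − k·Σln t)/n = 1.07005.

k = 1.96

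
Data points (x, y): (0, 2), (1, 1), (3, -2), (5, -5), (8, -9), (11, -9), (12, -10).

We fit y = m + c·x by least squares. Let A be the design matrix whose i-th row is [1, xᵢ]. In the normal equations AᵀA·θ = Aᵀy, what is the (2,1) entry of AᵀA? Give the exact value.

Row 2 ↔ basis x, column 1 ↔ basis 1, so (AᵀA)_{2,1} = Σᵢ x = (0)·(1) + (1)·(1) + (3)·(1) + (5)·(1) + (8)·(1) + (11)·(1) + (12)·(1) = 40.

40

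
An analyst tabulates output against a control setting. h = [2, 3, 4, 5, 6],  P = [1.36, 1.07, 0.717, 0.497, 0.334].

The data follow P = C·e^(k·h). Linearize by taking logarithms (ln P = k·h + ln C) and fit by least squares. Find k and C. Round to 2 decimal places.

k = -0.36, C = 2.94

Taking logs, ln P = k·h + ln C, so regress ln P on h.
Σh = 20.0000, Σ(h)² = 90.0000, Σln P = -1.7533, Σh·ln P = -10.5883.
Equations: 90.0000·k + 20.0000·ln C = -10.5883;  20.0000·k + 5·ln C = -1.7533.
Δ = 90.0000·5 − (20.0000)² = 50.0000; k = (-10.5883·5 − 20.0000·-1.7533)/50.0000 = -0.35750, ln C = (90.0000·-1.7533 − 20.0000·-10.5883)/50.0000 = 1.07935, so C = exp(1.07935) = 2.94275.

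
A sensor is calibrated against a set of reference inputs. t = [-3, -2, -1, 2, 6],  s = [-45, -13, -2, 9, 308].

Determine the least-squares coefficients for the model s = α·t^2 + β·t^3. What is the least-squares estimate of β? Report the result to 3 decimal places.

β = 1.504

From the data, Σt^2·t^2 = 1410, Σt^2·t^3 = 7532, Σt^3·t^3 = 47514.
And Σt^2·s = 10665, Σt^3·s = 67921.
Determinant 1410·47514 − 7532² = 10263716.
α = (10665·47514 − 7532·67921)/10263716 = -2422081/5131858; β = (1410·67921 − 7532·10665)/10263716 = 7719915/5131858.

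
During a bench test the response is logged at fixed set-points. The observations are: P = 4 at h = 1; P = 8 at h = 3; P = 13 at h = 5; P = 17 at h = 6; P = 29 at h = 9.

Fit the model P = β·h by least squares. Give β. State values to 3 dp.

β = 3.000

Entries of MᵀM: Σh·h = 152.
And Σh·P = 456.
MᵀM·[β]ᵀ = MᵀP becomes [[152]]·[β]ᵀ = [456]ᵀ.
β = 456/152 = 3.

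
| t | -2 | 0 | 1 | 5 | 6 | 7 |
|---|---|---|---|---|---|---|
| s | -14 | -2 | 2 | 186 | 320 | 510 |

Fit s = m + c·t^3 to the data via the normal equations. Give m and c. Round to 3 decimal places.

Sums needed: Σ1 = 6, Σt^3 = 677, Σt^3·t^3 = 179995.
For Aᵀs: Σs = 1002, Σt^3·s = 267414.
So AᵀA·[m, c]ᵀ = Aᵀs: [[6, 677]; [677, 179995]]·[m, c]ᵀ = [1002, 267414]ᵀ.
Determinant 6·179995 − 677² = 621641.
m = (1002·179995 − 677·267414)/621641 = -684288/621641; c = (6·267414 − 677·1002)/621641 = 926130/621641.

m = -1.101, c = 1.490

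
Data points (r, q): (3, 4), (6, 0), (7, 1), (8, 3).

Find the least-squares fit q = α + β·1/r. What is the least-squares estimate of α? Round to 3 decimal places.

α = -0.201

The normal equations are: 4·α + (43/56)·β = 8;  (43/56)·α + (4937/28224)·β = 311/168.
Determinant 4·(4937/28224) − (43/56)² = 3107/28224.
α = (8·(4937/28224) − (43/56)·(311/168))/(3107/28224) = -623/3107; β = (4·(311/168) − (43/56)·8)/(3107/28224) = 35616/3107.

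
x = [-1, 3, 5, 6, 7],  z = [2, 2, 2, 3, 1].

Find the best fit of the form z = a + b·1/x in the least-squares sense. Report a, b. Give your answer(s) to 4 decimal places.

a = 2.0006, b = 0.0199

Sums needed: Σ1 = 5, Σ1/x = -11/70, Σ1/x·1/x = 52889/44100.
For Aᵀz: Σz = 10, Σ1/x·z = -61/210.
AᵀA·[a, b]ᵀ = Aᵀz becomes [[5, -11/70]; [-11/70, 52889/44100]]·[a, b]ᵀ = [10, -61/210]ᵀ.
Eliminating b: (52889/44100)·(row 1) − (-11/70)·(row 2) gives (65839/11025)·a = (52889/44100)·10 − (-11/70)·(-61/210) = 526877/44100, so a = 526877/263356.
Then b = ((-61/210) − (-11/70)·(526877/263356))/(52889/44100) = 2625/131678.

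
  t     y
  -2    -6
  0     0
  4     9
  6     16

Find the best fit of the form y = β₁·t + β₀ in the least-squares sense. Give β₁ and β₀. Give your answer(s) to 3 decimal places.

The normal system MᵀM·[β₁, β₀]ᵀ = Mᵀy is [[56, 8]; [8, 4]]·[β₁, β₀]ᵀ = [144, 19]ᵀ.
Δ = 56·4 − 8² = 160.
β₁ = (144·4 − 8·19)/160 = 53/20; β₀ = (56·19 − 8·144)/160 = -11/20.

β₁ = 2.650, β₀ = -0.550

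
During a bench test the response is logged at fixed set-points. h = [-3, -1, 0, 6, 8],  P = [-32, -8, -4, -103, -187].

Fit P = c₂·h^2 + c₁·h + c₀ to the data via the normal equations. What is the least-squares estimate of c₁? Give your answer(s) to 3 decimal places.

c₁ = 0.923

The normal system XᵀX·[c₂, c₁, c₀]ᵀ = XᵀP is [[5474, 700, 110]; [700, 110, 10]; [110, 10, 5]]·[c₂, c₁, c₀]ᵀ = [-15972, -2010, -334]ᵀ.
Row-reducing yields c₂ = -2200/741, c₁ = 3421/3705, c₀ = -4112/1235.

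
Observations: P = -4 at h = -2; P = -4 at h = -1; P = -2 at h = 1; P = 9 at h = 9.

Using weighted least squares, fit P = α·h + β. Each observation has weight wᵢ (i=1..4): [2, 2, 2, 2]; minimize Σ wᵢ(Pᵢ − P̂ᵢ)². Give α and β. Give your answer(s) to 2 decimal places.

Forming MᵀWM = [[174, 14]; [14, 8]] and MᵀWP = [182, -2]ᵀ gives MᵀWM·[α, β]ᵀ = MᵀWP.
Δ = 174·8 − 14² = 1196.
α = (182·8 − 14·(-2))/1196 = 371/299; β = (174·(-2) − 14·182)/1196 = -724/299.

α = 1.24, β = -2.42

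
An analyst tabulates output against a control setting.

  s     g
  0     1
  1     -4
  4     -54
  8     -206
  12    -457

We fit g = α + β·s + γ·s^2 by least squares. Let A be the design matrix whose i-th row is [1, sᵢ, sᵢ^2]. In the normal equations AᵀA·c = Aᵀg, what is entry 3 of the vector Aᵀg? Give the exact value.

-79860

Entry 3 ↔ basis s^2, so (Aᵀg)_{3} = Σᵢ (s^2)·gᵢ = (0)·(1) + (1)·(-4) + (16)·(-54) + (64)·(-206) + (144)·(-457) = -79860.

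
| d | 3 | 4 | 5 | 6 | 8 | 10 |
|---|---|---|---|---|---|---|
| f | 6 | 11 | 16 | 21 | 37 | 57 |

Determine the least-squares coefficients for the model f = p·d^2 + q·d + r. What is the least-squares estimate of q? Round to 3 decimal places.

Sums needed: Σd^2·d^2 = 16354, Σd^2·d = 1944, Σd^2 = 250, Σd·d = 250, Σd = 36, Σ1 = 6.
And Σd^2·f = 9454, Σd·f = 1134, Σf = 148.
Row-reducing yields p = 1909/3550, q = 378/1775, r = 3489/3550.

q = 0.213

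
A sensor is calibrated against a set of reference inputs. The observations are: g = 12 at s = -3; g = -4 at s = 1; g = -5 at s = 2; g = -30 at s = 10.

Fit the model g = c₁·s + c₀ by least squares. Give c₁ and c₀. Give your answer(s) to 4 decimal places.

c₁ = -3.1742, c₀ = 1.1854

MᵀM·[c₁, c₀]ᵀ = Mᵀg reads: 114·c₁ + 10·c₀ = -350;  10·c₁ + 4·c₀ = -27.
(Σs·s = 114, Σs = 10, Σ1 = 4, Σs·g = -350, Σg = -27.)
Eliminating c₀: 4·(row 1) − 10·(row 2) gives 356·c₁ = 4·(-350) − 10·(-27) = -1130, so c₁ = -565/178.
Then c₀ = ((-27) − 10·(-565/178))/4 = 211/178.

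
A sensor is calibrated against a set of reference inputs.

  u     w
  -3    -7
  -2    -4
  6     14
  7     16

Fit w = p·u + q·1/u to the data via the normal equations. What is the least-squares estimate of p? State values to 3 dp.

p = 2.334

Forming XᵀX = [[98, 4]; [4, 361/882]] and Xᵀw = [225, 188/21]ᵀ gives XᵀX·[p, q]ᵀ = Xᵀw.
det = 98·(361/882) − 4² = 217/9.
p = (225·(361/882) − 4·(188/21))/(217/9) = 49641/21266; q = (98·(188/21) − 4·225)/(217/9) = -204/217.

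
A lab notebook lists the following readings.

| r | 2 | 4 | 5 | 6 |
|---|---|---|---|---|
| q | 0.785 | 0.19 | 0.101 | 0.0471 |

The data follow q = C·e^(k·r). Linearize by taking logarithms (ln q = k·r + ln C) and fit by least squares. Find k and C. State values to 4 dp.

Linearized form: ln q = k·r + ln C. From the 4 transformed points,
AᵀA = [[81.0000, 17.0000]; [17.0000, 4]], rhs = [-36.9231, -7.2509]ᵀ  (here Σr = 17.0000, Σ(r)² = 81.0000, Σln q = -7.2509, Σr·ln q = -36.9231).
Slope k = (n·Σr·ln q − Σr·Σln q)/(n·Σ(r)² − (Σr)²) = (4·-36.9231 − 17.0000·-7.2509)/35.0000 = -0.69791; ln C = (Σln q − k·Σr)/n = 1.15339, so C = exp(1.15339) = 3.16893.

k = -0.6979, C = 3.1689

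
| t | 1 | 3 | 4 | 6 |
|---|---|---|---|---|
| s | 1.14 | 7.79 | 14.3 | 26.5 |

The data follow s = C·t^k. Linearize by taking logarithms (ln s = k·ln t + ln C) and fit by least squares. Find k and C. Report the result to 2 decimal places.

Linearized form: ln s = k·ln t + ln C. From the 4 transformed points,
Σln t = 4.2767, Σ(ln t)² = 6.3392, Σln s = 8.1213, Σln t·ln s = 11.8150.
Equations: 6.3392·k + 4.2767·ln C = 11.8150;  4.2767·k + 4·ln C = 8.1213.
Solving (det = 7.0668): k = 1.77282, ln C = 0.13487, so C = exp(0.13487) = 1.14439.

k = 1.77, C = 1.14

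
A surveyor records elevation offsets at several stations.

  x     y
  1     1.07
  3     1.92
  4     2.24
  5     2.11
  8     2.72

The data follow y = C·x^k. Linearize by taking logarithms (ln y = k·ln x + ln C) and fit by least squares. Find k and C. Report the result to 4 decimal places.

k = 0.4442, C = 1.1122

Let Y = ln y. Fitting Y = k·ln x + ln C by least squares:
Σln x = 6.1738, Σ(ln x)² = 10.0431, Σln y = 3.2738, Σln x·ln y = 5.1172.
Equations: 10.0431·k + 6.1738·ln C = 5.1172;  6.1738·k + 5·ln C = 3.2738.
Slope k = (n·Σln x·ln y − Σln x·Σln y)/(n·Σ(ln x)² − (Σln x)²) = (5·5.1172 − 6.1738·3.2738)/12.1000 = 0.44415; ln C = (Σln y − k·Σln x)/n = 0.10634, so C = exp(0.10634) = 1.11220.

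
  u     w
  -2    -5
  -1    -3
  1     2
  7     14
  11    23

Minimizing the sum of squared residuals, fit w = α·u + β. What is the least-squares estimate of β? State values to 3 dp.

β = -0.641

Setting ∂/∂α … = 0 gives: 176·α + 16·β = 366;  16·α + 5·β = 31.
(Σu·u = 176, Σu = 16, Σ1 = 5, Σu·w = 366, Σw = 31.)
Δ = 176·5 − 16² = 624.
α = (366·5 − 16·31)/624 = 667/312; β = (176·31 − 16·366)/624 = -25/39.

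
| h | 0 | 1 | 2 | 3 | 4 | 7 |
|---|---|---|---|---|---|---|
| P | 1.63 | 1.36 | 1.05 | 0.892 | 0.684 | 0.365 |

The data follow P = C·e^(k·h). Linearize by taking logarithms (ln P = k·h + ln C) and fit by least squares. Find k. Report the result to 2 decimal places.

k = -0.22

Taking logs, ln P = k·h + ln C, so regress ln P on h.
Over the data: Σh = 17.0000, Σ(h)² = 79.0000, Σln P = -0.6571, Σh·ln P = -8.5120.
Normal system: [[79.0000, 17.0000]; [17.0000, 6]]·[k, ln C]ᵀ = [-8.5120, -0.6571]ᵀ.
Solving (det = 185.0000): k = -0.21568, ln C = 0.50159.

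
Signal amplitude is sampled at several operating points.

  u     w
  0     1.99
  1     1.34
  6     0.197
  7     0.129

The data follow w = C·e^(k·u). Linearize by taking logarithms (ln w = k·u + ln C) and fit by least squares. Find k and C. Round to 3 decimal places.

Taking logs, ln w = k·u + ln C, so regress ln w on u.
AᵀA = [[86.0000, 14.0000]; [14.0000, 4]], rhs = [-23.7902, -2.6917]ᵀ  (here Σu = 14.0000, Σ(u)² = 86.0000, Σln w = -2.6917, Σu·ln w = -23.7902).
Δ = 86.0000·4 − (14.0000)² = 148.0000; k = (-23.7902·4 − 14.0000·-2.6917)/148.0000 = -0.38836, ln C = (86.0000·-2.6917 − 14.0000·-23.7902)/148.0000 = 0.68634, so C = exp(0.68634) = 1.98643.

k = -0.388, C = 1.986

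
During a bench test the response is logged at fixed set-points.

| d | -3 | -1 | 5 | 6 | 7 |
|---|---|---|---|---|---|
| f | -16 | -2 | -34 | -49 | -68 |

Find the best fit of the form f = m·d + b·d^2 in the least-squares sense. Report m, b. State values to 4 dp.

m = 0.7824, b = -1.4998

Entries of XᵀX: Σd·d = 120, Σd·d^2 = 656, Σd^2·d^2 = 4404.
For Xᵀf: Σd·f = -890, Σd^2·f = -6092.
XᵀX·[m, b]ᵀ = Xᵀf becomes [[120, 656]; [656, 4404]]·[m, b]ᵀ = [-890, -6092]ᵀ.
Δ = 120·4404 − 656² = 98144.
m = ((-890)·4404 − 656·(-6092))/98144 = 9599/12268; b = (120·(-6092) − 656·(-890))/98144 = -4600/3067.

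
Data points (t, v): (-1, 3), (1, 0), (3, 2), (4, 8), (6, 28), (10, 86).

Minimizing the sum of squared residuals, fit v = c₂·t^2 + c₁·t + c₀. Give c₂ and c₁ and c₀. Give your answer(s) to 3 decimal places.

Sums needed: Σt^2·t^2 = 11635, Σt^2·t = 1307, Σt^2 = 163, Σt·t = 163, Σt = 23, Σ1 = 6.
Moment sums: Σt^2·v = 9757, Σt·v = 1063, Σv = 127.
So MᵀM·[c₂, c₁, c₀]ᵀ = Mᵀv: [[11635, 1307, 163]; [1307, 163, 23]; [163, 23, 6]]·[c₂, c₁, c₀]ᵀ = [9757, 1063, 127]ᵀ.
Inverting the 3×3 Gram matrix, [c₂, c₁, c₀]ᵀ = [236759/221880, -449923/221880, -899/18490]ᵀ.

c₂ = 1.067, c₁ = -2.028, c₀ = -0.049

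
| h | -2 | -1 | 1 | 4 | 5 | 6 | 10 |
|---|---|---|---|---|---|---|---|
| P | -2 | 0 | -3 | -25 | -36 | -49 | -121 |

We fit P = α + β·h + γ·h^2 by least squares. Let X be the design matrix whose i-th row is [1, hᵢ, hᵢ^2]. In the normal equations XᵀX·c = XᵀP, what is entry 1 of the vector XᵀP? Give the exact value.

-236

Entry 1 ↔ basis 1, so (XᵀP)_{1} = Σᵢ Pᵢ = (1)·(-2) + (1)·(0) + (1)·(-3) + (1)·(-25) + (1)·(-36) + (1)·(-49) + (1)·(-121) = -236.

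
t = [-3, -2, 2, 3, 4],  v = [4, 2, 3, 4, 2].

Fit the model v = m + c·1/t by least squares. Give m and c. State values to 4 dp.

m = 2.9838, c = 0.3237

XᵀX·[m, c]ᵀ = Xᵀv reads: 5·m + (1/4)·c = 15;  (1/4)·m + (113/144)·c = 1.
(Σ1 = 5, Σ1/t = 1/4, Σ1/t·1/t = 113/144, Σv = 15, Σ1/t·v = 1.)
Determinant 5·(113/144) − (1/4)² = 139/36.
m = (15·(113/144) − (1/4)·1)/(139/36) = 1659/556; c = (5·1 − (1/4)·15)/(139/36) = 45/139.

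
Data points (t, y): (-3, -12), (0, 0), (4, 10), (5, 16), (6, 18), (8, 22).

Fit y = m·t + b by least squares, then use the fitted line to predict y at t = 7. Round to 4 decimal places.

ŷ = 20.4400

Entries of MᵀM: Σt·t = 150, Σt = 20, Σ1 = 6.
Moment sums: Σt·y = 440, Σy = 54.
Eliminating b: 6·(row 1) − 20·(row 2) gives 500·m = 6·440 − 20·54 = 1560, so m = 78/25.
Then b = (54 − 20·(78/25))/6 = -7/5.
At t = 7: ŷ = (78/25)·(7) + (-7/5)·(1) = 511/25.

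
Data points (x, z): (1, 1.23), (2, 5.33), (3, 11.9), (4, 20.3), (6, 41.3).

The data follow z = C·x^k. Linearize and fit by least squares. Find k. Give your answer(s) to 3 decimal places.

With ln zᵢ as the transformed response and ln xᵢ as the regressor:
AᵀA = [[6.8196, 4.9698]; [4.9698, 5]], rhs = [14.7211, 11.0884]ᵀ  (here Σln x = 4.9698, Σ(ln x)² = 6.8196, Σln z = 11.0884, Σln x·ln z = 14.7211).
Slope k = (n·Σln x·ln z − Σln x·Σln z)/(n·Σ(ln x)² − (Σln x)²) = (5·14.7211 − 4.9698·11.0884)/9.3990 = 1.96812; ln C = (Σln z − k·Σln x)/n = 0.26144.

k = 1.968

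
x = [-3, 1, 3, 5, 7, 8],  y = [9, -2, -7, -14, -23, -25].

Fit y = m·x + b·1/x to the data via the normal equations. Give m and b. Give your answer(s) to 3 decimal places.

m = -3.129, b = 1.720

Setting ∂/∂m … = 0 gives: 157·m + 6·b = -481;  6·m + (916049/705600)·b = -13897/840.
Δ = 157·(916049/705600) − 6² = 118418093/705600.
m = ((-481)·(916049/705600) − 6·(-13897/840))/(118418093/705600) = -370578689/118418093; b = (157·(-13897/840) − 6·(-481))/(118418093/705600) = 203625240/118418093.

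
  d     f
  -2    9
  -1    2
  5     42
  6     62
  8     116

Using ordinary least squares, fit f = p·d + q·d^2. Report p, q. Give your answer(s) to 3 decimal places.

With design matrix M, MᵀM = [[130, 844]; [844, 6034]] and Mᵀf = [1490, 10744]ᵀ.
Eliminating q: 6034·(row 1) − 844·(row 2) gives 72084·p = 6034·1490 − 844·10744 = -77276, so p = -19319/18021.
Then q = (10744 − 844·(-19319/18021))/6034 = 34790/18021.

p = -1.072, q = 1.931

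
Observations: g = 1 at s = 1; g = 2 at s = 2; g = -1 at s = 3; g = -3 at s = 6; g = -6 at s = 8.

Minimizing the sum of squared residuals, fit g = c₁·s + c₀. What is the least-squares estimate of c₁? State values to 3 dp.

c₁ = -1.059

Sums needed: Σs·s = 114, Σs = 20, Σ1 = 5.
Moment sums: Σs·g = -64, Σg = -7.
So XᵀX·[c₁, c₀]ᵀ = Xᵀg: [[114, 20]; [20, 5]]·[c₁, c₀]ᵀ = [-64, -7]ᵀ.
det = 114·5 − 20² = 170.
c₁ = ((-64)·5 − 20·(-7))/170 = -18/17; c₀ = (114·(-7) − 20·(-64))/170 = 241/85.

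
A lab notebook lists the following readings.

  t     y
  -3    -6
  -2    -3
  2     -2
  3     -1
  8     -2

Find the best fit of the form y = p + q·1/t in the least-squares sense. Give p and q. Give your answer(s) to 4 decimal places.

p = -2.8771, q = 3.0851

XᵀX·[p, q]ᵀ = Xᵀy reads: 5·p + (1/8)·q = -14;  (1/8)·p + (425/576)·q = 23/12.
Δ = 5·(425/576) − (1/8)² = 529/144.
p = ((-14)·(425/576) − (1/8)·(23/12))/(529/144) = -1522/529; q = (5·(23/12) − (1/8)·(-14))/(529/144) = 1632/529.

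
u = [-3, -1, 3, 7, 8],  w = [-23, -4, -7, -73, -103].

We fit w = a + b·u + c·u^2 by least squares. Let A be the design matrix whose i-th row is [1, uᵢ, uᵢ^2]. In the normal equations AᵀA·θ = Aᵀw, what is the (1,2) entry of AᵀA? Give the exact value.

14

Row 1 ↔ basis 1, column 2 ↔ basis u, so (AᵀA)_{1,2} = Σᵢ u = (1)·(-3) + (1)·(-1) + (1)·(3) + (1)·(7) + (1)·(8) = 14.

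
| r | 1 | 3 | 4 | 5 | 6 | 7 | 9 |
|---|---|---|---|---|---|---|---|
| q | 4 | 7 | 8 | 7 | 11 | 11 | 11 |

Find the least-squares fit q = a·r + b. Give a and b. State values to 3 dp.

With design matrix A, AᵀA = [[217, 35]; [35, 7]] and Aᵀq = [334, 59]ᵀ.
Eliminating b: 7·(row 1) − 35·(row 2) gives 294·a = 7·334 − 35·59 = 273, so a = 13/14.
Then b = (59 − 35·(13/14))/7 = 53/14.

a = 0.929, b = 3.786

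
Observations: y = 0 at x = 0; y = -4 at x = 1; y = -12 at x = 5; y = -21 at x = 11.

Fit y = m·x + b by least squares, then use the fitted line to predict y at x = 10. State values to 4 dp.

ŷ = -19.8462

Normal-equation sums: Σx·x = 147, Σx = 17, Σ1 = 4.
Moment sums: Σx·y = -295, Σy = -37.
MᵀM·[m, b]ᵀ = Mᵀy becomes [[147, 17]; [17, 4]]·[m, b]ᵀ = [-295, -37]ᵀ.
det = 147·4 − 17² = 299.
m = ((-295)·4 − 17·(-37))/299 = -551/299; b = (147·(-37) − 17·(-295))/299 = -424/299.
At x = 10: ŷ = (-551/299)·(10) + (-424/299)·(1) = -258/13.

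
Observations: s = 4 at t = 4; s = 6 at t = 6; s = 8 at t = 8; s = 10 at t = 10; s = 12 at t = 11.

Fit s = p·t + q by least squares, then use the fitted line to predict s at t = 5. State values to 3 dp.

ŝ = 4.927

The normal system MᵀM·[p, q]ᵀ = Mᵀs is [[337, 39]; [39, 5]]·[p, q]ᵀ = [348, 40]ᵀ.
det = 337·5 − 39² = 164.
p = (348·5 − 39·40)/164 = 45/41; q = (337·40 − 39·348)/164 = -23/41.
At t = 5: ŝ = (45/41)·(5) + (-23/41)·(1) = 202/41.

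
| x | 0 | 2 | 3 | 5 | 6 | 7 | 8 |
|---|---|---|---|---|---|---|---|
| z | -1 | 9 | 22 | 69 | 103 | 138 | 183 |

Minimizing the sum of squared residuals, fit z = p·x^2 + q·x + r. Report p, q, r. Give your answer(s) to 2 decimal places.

p = 2.99, q = -0.89, r = -1.26

Setting ∂/∂p … = 0 gives: 8515·p + 1231·q + 187·r = 24141;  1231·p + 187·q + 31·r = 3477;  187·p + 31·q + 7·r = 523.
(Σx^2·x^2 = 8515, Σx^2·x = 1231, Σx^2 = 187, Σx·x = 187, Σx = 31, Σ1 = 7, Σx^2·z = 24141, Σx·z = 3477, Σz = 523.)
Solving the 3×3 system (Gaussian elimination) gives p = 691/231, q = -137/154, r = -83/66.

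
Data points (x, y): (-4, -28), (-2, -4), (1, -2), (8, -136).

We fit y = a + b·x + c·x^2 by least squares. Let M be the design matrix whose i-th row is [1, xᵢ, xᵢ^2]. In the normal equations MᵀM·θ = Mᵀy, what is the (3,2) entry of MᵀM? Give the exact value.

441

Row 3 ↔ basis x^2, column 2 ↔ basis x, so (MᵀM)_{3,2} = Σᵢ (x^2)·(x) = (16)·(-4) + (4)·(-2) + (1)·(1) + (64)·(8) = 441.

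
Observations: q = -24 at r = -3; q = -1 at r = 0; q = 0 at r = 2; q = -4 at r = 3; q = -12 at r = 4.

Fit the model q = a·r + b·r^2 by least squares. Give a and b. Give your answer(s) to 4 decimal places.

The normal equations are: 38·a + 72·b = 12;  72·a + 434·b = -444.
(Σr·r = 38, Σr·r^2 = 72, Σr^2·r^2 = 434, Σr·q = 12, Σr^2·q = -444.)
Determinant 38·434 − 72² = 11308.
a = (12·434 − 72·(-444))/11308 = 9294/2827; b = (38·(-444) − 72·12)/11308 = -4434/2827.

a = 3.2876, b = -1.5684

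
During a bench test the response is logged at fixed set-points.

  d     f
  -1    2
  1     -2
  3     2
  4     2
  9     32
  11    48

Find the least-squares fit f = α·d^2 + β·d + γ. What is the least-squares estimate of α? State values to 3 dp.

α = 0.512

Forming AᵀA = [[21541, 2151, 229]; [2151, 229, 27]; [229, 27, 6]] and Aᵀf = [8450, 826, 84]ᵀ gives AᵀA·[α, β, γ]ᵀ = Aᵀf.
Row-reducing yields α = 92619/180854, β = -211693/180854, γ = -25192/90427.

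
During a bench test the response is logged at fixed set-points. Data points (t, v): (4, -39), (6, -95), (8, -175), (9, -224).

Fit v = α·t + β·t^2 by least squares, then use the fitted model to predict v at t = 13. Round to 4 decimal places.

From the data, Σt·t = 197, Σt·t^2 = 1521, Σt^2·t^2 = 12209.
For Xᵀv: Σt·v = -4142, Σt^2·v = -33388.
So XᵀX·[α, β]ᵀ = Xᵀv: [[197, 1521]; [1521, 12209]]·[α, β]ᵀ = [-4142, -33388]ᵀ.
det = 197·12209 − 1521² = 91732.
α = ((-4142)·12209 − 1521·(-33388))/91732 = 106735/45866; β = (197·(-33388) − 1521·(-4142))/91732 = -138727/45866.
At t = 13: v̂ = (106735/45866)·(13) + (-138727/45866)·(169) = -11028654/22933.

v̂ = -480.9076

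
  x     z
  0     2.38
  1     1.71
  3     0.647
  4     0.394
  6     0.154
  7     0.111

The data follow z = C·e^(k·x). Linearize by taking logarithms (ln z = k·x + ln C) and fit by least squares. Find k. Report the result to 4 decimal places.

Let Y = ln z. Fitting Y = k·x + ln C by least squares:
Σx = 21.0000, Σ(x)² = 111.0000, Σln z = -4.0322, Σx·ln z = -31.1077.
Normal system: [[111.0000, 21.0000]; [21.0000, 6]]·[k, ln C]ᵀ = [-31.1077, -4.0322]ᵀ.
Slope k = (n·Σx·ln z − Σx·Σln z)/(n·Σ(x)² − (Σx)²) = (6·-31.1077 − 21.0000·-4.0322)/225.0000 = -0.45320; ln C = (Σln z − k·Σx)/n = 0.91415.

k = -0.4532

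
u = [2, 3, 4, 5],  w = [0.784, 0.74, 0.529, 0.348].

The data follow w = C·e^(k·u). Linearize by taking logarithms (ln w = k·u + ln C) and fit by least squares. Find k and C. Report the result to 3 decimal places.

Linearized form: ln w = k·u + ln C. From the 4 transformed points,
XᵀX = [[54.0000, 14.0000]; [14.0000, 4]], rhs = [-9.2148, -2.2368]ᵀ  (here Σu = 14.0000, Σ(u)² = 54.0000, Σln w = -2.2368, Σu·ln w = -9.2148).
Δ = 54.0000·4 − (14.0000)² = 20.0000; k = (-9.2148·4 − 14.0000·-2.2368)/20.0000 = -0.27723, ln C = (54.0000·-2.2368 − 14.0000·-9.2148)/20.0000 = 0.41111, so C = exp(0.41111) = 1.50848.

k = -0.277, C = 1.508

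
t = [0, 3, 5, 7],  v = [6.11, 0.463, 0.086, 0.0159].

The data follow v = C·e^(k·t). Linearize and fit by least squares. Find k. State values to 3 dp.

k = -0.850

Linearized form: ln v = k·t + ln C. From the 4 transformed points,
Σt = 15.0000, Σ(t)² = 83.0000, Σln v = -5.5549, Σt·ln v = -43.5672.
Equations: 83.0000·k + 15.0000·ln C = -43.5672;  15.0000·k + 4·ln C = -5.5549.
Δ = 83.0000·4 − (15.0000)² = 107.0000; k = (-43.5672·4 − 15.0000·-5.5549)/107.0000 = -0.84995, ln C = (83.0000·-5.5549 − 15.0000·-43.5672)/107.0000 = 1.79857.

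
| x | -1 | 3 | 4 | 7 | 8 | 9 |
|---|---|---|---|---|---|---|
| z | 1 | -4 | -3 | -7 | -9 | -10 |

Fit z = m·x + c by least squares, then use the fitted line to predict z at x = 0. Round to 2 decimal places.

Entries of MᵀM: Σx·x = 220, Σx = 30, Σ1 = 6.
And Σx·z = -236, Σz = -32.
So MᵀM·[m, c]ᵀ = Mᵀz: [[220, 30]; [30, 6]]·[m, c]ᵀ = [-236, -32]ᵀ.
Δ = 220·6 − 30² = 420.
m = ((-236)·6 − 30·(-32))/420 = -38/35; c = (220·(-32) − 30·(-236))/420 = 2/21.
At x = 0: ẑ = (-38/35)·(0) + (2/21)·(1) = 2/21.

ẑ = 0.10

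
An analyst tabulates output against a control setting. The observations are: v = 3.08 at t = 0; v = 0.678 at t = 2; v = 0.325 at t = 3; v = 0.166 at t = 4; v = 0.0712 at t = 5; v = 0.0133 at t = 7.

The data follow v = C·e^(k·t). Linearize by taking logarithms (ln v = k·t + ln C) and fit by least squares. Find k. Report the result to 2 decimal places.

Taking logs, ln v = k·t + ln C, so regress ln v on t.
Σt = 21.0000, Σ(t)² = 103.0000, Σln v = -9.1456, Σt·ln v = -54.7833.
Normal system: [[103.0000, 21.0000]; [21.0000, 6]]·[k, ln C]ᵀ = [-54.7833, -9.1456]ᵀ.
Δ = 103.0000·6 − (21.0000)² = 177.0000; k = (-54.7833·6 − 21.0000·-9.1456)/177.0000 = -0.77199, ln C = (103.0000·-9.1456 − 21.0000·-54.7833)/177.0000 = 1.17768.

k = -0.77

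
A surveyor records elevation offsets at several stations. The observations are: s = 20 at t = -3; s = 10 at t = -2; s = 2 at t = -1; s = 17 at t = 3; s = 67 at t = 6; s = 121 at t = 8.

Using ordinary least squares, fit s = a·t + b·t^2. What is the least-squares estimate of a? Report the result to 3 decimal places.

The normal equations are: 123·a + 719·b = 1339;  719·a + 5571·b = 10531.
(Σt·t = 123, Σt·t^2 = 719, Σt^2·t^2 = 5571, Σt·s = 1339, Σt^2·s = 10531.)
Eliminating b: 5571·(row 1) − 719·(row 2) gives 168272·a = 5571·1339 − 719·10531 = -112220, so a = -28055/42068.
Then b = (10531 − 719·(-28055/42068))/5571 = 83143/42068.

a = -0.667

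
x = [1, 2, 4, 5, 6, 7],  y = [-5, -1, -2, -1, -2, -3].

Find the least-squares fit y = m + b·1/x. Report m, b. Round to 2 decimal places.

m = -1.18, b = -3.07

Normal-equation sums: Σ1 = 6, Σ1/x = 949/420, Σ1/x·1/x = 247081/176400.
Moment sums: Σy = -14, Σ1/x·y = -731/105.
Normal equations: [[6, 949/420]; [949/420, 247081/176400]]·[m, b]ᵀ = [-14, -731/105]ᵀ.
Δ = 6·(247081/176400) − (949/420)² = 116377/35280.
m = ((-14)·(247081/176400) − (949/420)·(-731/105))/(116377/35280) = -684258/581885; b = (6·(-731/105) − (949/420)·(-14))/(116377/35280) = -357672/116377.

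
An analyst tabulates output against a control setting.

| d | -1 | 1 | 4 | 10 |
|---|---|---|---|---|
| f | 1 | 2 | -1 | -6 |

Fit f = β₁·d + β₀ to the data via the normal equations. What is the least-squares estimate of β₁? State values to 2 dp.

β₁ = -0.71

Forming XᵀX = [[118, 14]; [14, 4]] and Xᵀf = [-63, -4]ᵀ gives XᵀX·[β₁, β₀]ᵀ = Xᵀf.
Determinant 118·4 − 14² = 276.
β₁ = ((-63)·4 − 14·(-4))/276 = -49/69; β₀ = (118·(-4) − 14·(-63))/276 = 205/138.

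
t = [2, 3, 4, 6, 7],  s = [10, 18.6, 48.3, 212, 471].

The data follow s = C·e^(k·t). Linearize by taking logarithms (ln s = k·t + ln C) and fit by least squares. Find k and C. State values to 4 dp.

k = 0.7793, C = 2.0019

With ln sᵢ as the transformed response and tᵢ as the regressor:
Sums: Σt = 22.0000, Σ(t)² = 114.0000, Σln s = 20.6146, Σt·ln s = 104.1079.
Normal system: [[114.0000, 22.0000]; [22.0000, 5]]·[k, ln C]ᵀ = [104.1079, 20.6146]ᵀ.
Slope k = (n·Σt·ln s − Σt·Σln s)/(n·Σ(t)² − (Σt)²) = (5·104.1079 − 22.0000·20.6146)/86.0000 = 0.77928; ln C = (Σln s − k·Σt)/n = 0.69411, so C = exp(0.69411) = 2.00192.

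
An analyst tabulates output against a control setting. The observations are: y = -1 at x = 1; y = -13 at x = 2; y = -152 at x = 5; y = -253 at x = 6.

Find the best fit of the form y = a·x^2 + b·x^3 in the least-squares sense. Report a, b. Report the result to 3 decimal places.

a = -1.296, b = -0.956

With design matrix A, AᵀA = [[1938, 10934]; [10934, 62346]] and Aᵀy = [-12961, -73753]ᵀ.
Eliminating b: 62346·(row 1) − 10934·(row 2) gives 1274192·a = 62346·(-12961) − 10934·(-73753) = -1651204, so a = -412801/318548.
Then b = ((-73753) − 10934·(-412801/318548))/62346 = -304435/318548.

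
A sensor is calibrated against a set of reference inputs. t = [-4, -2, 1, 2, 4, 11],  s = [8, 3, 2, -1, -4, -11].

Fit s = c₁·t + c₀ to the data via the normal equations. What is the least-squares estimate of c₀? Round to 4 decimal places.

c₀ = 1.9493

The normal system XᵀX·[c₁, c₀]ᵀ = Xᵀs is [[162, 12]; [12, 6]]·[c₁, c₀]ᵀ = [-175, -3]ᵀ.
Determinant 162·6 − 12² = 828.
c₁ = ((-175)·6 − 12·(-3))/828 = -169/138; c₀ = (162·(-3) − 12·(-175))/828 = 269/138.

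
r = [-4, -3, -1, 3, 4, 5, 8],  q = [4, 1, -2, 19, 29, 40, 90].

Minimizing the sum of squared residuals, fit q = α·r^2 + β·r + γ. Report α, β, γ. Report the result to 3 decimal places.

α = 1.019, β = 3.033, γ = 0.281

Forming MᵀM = [[5396, 636, 140]; [636, 140, 12]; [140, 12, 7]] and Mᵀq = [7466, 1076, 181]ᵀ gives MᵀM·[α, β, γ]ᵀ = Mᵀq.
Row-reducing yields α = 12417/12188, β = 3361/1108, γ = 857/3047.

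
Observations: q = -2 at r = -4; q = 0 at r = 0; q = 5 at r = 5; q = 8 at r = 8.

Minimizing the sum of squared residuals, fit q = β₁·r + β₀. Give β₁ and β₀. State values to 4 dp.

β₁ = 0.8525, β₀ = 0.8319

Setting ∂/∂β₁ … = 0 gives: 105·β₁ + 9·β₀ = 97;  9·β₁ + 4·β₀ = 11.
(Σr·r = 105, Σr = 9, Σ1 = 4, Σr·q = 97, Σq = 11.)
Δ = 105·4 − 9² = 339.
β₁ = (97·4 − 9·11)/339 = 289/339; β₀ = (105·11 − 9·97)/339 = 94/113.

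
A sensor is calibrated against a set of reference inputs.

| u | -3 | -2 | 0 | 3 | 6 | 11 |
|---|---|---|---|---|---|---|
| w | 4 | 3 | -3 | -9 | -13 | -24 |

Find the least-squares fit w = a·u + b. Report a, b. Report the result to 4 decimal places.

Sums needed: Σu·u = 179, Σu = 15, Σ1 = 6.
And Σu·w = -387, Σw = -42.
det = 179·6 − 15² = 849.
a = ((-387)·6 − 15·(-42))/849 = -564/283; b = (179·(-42) − 15·(-387))/849 = -571/283.

a = -1.9929, b = -2.0177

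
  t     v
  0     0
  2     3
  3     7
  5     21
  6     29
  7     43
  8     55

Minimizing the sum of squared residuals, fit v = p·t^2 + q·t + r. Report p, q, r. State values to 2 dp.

Sums needed: Σt^2·t^2 = 8515, Σt^2·t = 1231, Σt^2 = 187, Σt·t = 187, Σt = 31, Σ1 = 7.
Moment sums: Σt^2·v = 7271, Σt·v = 1047, Σv = 158.
Inverting the 3×3 Gram matrix, [p, q, r]ᵀ = [311/336, -173/336, 1/8]ᵀ.

p = 0.93, q = -0.51, r = 0.13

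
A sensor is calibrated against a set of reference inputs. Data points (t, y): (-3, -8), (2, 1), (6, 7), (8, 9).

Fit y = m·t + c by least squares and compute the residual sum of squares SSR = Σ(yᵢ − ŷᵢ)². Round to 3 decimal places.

Entries of MᵀM: Σt·t = 113, Σt = 13, Σ1 = 4.
And Σt·y = 140, Σy = 9.
MᵀM·[m, c]ᵀ = Mᵀy becomes [[113, 13]; [13, 4]]·[m, c]ᵀ = [140, 9]ᵀ.
Δ = 113·4 − 13² = 283.
m = (140·4 − 13·9)/283 = 443/283; c = (113·9 − 13·140)/283 = -803/283.
Residuals: -132/283, 200/283, 126/283, -194/283; SSR = 392/283.

SSR = 1.385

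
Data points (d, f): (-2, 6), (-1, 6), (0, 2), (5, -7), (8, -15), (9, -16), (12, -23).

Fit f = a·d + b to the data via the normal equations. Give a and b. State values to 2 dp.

a = -2.12, b = 2.67

Entries of MᵀM: Σd·d = 319, Σd = 31, Σ1 = 7.
Moment sums: Σd·f = -593, Σf = -47.
Eliminating b: 7·(row 1) − 31·(row 2) gives 1272·a = 7·(-593) − 31·(-47) = -2694, so a = -449/212.
Then b = ((-47) − 31·(-449/212))/7 = 565/212.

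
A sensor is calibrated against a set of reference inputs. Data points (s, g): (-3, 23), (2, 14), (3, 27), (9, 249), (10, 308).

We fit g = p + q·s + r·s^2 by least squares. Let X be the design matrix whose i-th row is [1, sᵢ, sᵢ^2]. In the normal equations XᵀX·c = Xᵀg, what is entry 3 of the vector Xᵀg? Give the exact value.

Entry 3 ↔ basis s^2, so (Xᵀg)_{3} = Σᵢ (s^2)·gᵢ = (9)·(23) + (4)·(14) + (9)·(27) + (81)·(249) + (100)·(308) = 51475.

51475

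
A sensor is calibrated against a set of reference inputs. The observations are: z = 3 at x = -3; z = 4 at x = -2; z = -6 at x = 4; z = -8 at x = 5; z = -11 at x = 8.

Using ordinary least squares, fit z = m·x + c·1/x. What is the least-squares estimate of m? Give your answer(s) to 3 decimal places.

The normal system MᵀM·[m, c]ᵀ = Mᵀz is [[118, 5]; [5, 6901/14400]]·[m, c]ᵀ = [-169, -299/40]ᵀ.
Δ = 118·(6901/14400) − 5² = 227159/7200.
m = ((-169)·(6901/14400) − 5·(-299/40))/(227159/7200) = -628069/454318; c = (118·(-299/40) − 5·(-169))/(227159/7200) = -266760/227159.

m = -1.382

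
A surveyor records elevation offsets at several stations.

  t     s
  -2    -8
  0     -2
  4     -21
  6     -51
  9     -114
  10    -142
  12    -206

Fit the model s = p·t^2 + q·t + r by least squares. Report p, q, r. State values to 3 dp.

p = -1.481, q = 0.724, r = -1.113

Forming AᵀA = [[38865, 3729, 381]; [3729, 381, 39]; [381, 39, 7]] and Aᵀs = [-55302, -5292, -544]ᵀ gives AᵀA·[p, q, r]ᵀ = Aᵀs.
Inverting the 3×3 Gram matrix, [p, q, r]ᵀ = [-111659/75369, 54584/75369, -27973/25123]ᵀ.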